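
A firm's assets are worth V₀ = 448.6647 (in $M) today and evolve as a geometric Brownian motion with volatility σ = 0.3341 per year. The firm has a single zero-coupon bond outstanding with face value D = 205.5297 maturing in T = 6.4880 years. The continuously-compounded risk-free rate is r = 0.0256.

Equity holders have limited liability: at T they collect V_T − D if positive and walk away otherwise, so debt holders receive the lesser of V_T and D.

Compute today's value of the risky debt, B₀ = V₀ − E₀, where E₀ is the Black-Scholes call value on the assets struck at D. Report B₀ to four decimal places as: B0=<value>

B0=159.0747

d₁ = [ln(V₀/D) + (r + σ²/2)T] / (σ√T)
   = [ln(448.6647/205.5297) + (0.0256 + 0.5·0.3341²)·6.4880] / (0.3341·√6.4880)
   = [0.780685 + 0.528197] / 0.851005 = 1.538044
d₂ = d₁ − σ√T = 1.538044 − 0.851005 = 0.687039
N(d₁) = 0.937981,  N(d₂) = 0.753971,  e^(−rT) = 0.846968
E₀ = V₀·N(d₁) − D·e^(−rT)·N(d₂)
   = 448.6647·0.937981 − 205.5297·0.846968·0.753971 = 289.589974
B₀ = V₀ − E₀ = 448.6647 − 289.589974 = 159.074726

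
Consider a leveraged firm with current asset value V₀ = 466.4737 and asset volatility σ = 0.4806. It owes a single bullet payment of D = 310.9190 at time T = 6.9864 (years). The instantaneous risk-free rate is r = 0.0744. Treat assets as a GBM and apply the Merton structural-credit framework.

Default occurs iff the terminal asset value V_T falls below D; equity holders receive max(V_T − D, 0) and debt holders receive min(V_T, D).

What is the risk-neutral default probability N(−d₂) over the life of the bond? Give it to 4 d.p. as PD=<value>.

d₁ = [ln(V₀/D) + (r + σ²/2)T] / (σ√T)
   = [ln(466.4737/310.9190) + (0.0744 + 0.5·0.4806²)·6.9864] / (0.4806·√6.9864)
   = [0.405669 + 1.326635] / 1.270312 = 1.363684
d₂ = d₁ − σ√T = 1.363684 − 1.270312 = 0.093371
risk-neutral PD = N(−d₂) = N(-0.093371) = 0.462804

PD=0.4628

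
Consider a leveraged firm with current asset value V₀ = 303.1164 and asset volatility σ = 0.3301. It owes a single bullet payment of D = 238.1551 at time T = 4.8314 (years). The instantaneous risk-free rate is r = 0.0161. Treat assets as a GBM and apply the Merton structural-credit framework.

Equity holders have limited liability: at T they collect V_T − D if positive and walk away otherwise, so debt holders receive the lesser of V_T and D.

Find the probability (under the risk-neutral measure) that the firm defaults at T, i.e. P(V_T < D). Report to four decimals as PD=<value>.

PD=0.4694

d₁ = [ln(V₀/D) + (r + σ²/2)T] / (σ√T)
   = [ln(303.1164/238.1551) + (0.0161 + 0.5·0.3301²)·4.8314] / (0.3301·√4.8314)
   = [0.241195 + 0.341015] / 0.725575 = 0.802412
d₂ = d₁ − σ√T = 0.802412 − 0.725575 = 0.076837
risk-neutral PD = N(−d₂) = N(-0.076837) = 0.469377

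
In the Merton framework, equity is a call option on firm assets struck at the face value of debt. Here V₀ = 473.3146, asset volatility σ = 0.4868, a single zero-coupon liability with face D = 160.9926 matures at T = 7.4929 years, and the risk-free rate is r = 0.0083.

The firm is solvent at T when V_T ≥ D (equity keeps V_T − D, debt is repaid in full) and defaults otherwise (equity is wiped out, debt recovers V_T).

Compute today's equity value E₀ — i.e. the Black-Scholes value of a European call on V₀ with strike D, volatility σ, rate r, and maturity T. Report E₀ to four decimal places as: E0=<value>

E0=356.0102

d₁ = [ln(V₀/D) + (r + σ²/2)T] / (σ√T)
   = [ln(473.3146/160.9926) + (0.0083 + 0.5·0.4868²)·7.4929] / (0.4868·√7.4929)
   = [1.078402 + 0.950003] / 1.332526 = 1.522226
d₂ = d₁ − σ√T = 1.522226 − 1.332526 = 0.189701
N(d₁) = 0.936024,  N(d₂) = 0.575228,  e^(−rT) = 0.939703
E₀ = V₀·N(d₁) − D·e^(−rT)·N(d₂)
   = 473.3146·0.936024 − 160.9926·0.939703·0.575228 = 356.010175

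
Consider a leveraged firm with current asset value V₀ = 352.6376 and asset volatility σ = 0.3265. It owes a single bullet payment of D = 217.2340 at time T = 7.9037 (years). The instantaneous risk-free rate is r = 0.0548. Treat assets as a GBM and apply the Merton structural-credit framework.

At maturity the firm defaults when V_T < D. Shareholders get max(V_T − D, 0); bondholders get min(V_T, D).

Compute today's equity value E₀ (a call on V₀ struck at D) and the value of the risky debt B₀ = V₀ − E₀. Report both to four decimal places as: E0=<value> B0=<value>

d₁ = [ln(V₀/D) + (r + σ²/2)T] / (σ√T)
   = [ln(352.6376/217.2340) + (0.0548 + 0.5·0.3265²)·7.9037] / (0.3265·√7.9037)
   = [0.484466 + 0.854399] / 0.917906 = 1.458607
d₂ = d₁ − σ√T = 1.458607 − 0.917906 = 0.540700
N(d₁) = 0.927663,  N(d₂) = 0.705643,  e^(−rT) = 0.648481
E₀ = V₀·N(d₁) − D·e^(−rT)·N(d₂)
   = 352.6376·0.927663 − 217.2340·0.648481·0.705643 = 227.723567
B₀ = V₀ − E₀ = 352.6376 − 227.723567 = 124.914033

E0=227.7236 B0=124.9140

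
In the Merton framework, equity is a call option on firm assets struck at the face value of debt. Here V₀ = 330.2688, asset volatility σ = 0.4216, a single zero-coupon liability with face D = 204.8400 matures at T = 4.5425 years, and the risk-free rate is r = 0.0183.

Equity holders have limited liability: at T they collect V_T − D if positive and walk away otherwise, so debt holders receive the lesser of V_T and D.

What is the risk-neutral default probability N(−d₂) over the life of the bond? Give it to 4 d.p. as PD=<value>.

PD=0.4306

d₁ = [ln(V₀/D) + (r + σ²/2)T] / (σ√T)
   = [ln(330.2688/204.8400) + (0.0183 + 0.5·0.4216²)·4.5425] / (0.4216·√4.5425)
   = [0.477678 + 0.486835] / 0.898562 = 1.073395
d₂ = d₁ − σ√T = 1.073395 − 0.898562 = 0.174833
risk-neutral PD = N(−d₂) = N(-0.174833) = 0.430605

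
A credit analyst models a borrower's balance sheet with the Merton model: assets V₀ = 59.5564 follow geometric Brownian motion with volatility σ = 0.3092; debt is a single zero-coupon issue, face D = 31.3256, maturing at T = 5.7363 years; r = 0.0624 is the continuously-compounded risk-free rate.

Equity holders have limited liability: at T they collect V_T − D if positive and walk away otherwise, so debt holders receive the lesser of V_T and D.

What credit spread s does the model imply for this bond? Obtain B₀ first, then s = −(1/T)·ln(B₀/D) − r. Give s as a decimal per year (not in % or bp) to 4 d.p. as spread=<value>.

d₁ = [ln(V₀/D) + (r + σ²/2)T] / (σ√T)
   = [ln(59.5564/31.3256) + (0.0624 + 0.5·0.3092²)·5.7363] / (0.3092·√5.7363)
   = [0.642488 + 0.632154] / 0.740552 = 1.721205
d₂ = d₁ − σ√T = 1.721205 − 0.740552 = 0.980654
N(d₁) = 0.957393,  N(d₂) = 0.836618,  e^(−rT) = 0.699111
E₀ = V₀·N(d₁) − D·e^(−rT)·N(d₂)
   = 59.5564·0.957393 − 31.3256·0.699111·0.836618 = 38.696883
B₀ = V₀ − E₀ = 59.5564 − 38.696883 = 20.859517
spread = −(1/T)·ln(B₀/D) − r = −(1/5.7363)·ln(20.859517/31.3256) − 0.0624 = 0.00848635

spread=0.0085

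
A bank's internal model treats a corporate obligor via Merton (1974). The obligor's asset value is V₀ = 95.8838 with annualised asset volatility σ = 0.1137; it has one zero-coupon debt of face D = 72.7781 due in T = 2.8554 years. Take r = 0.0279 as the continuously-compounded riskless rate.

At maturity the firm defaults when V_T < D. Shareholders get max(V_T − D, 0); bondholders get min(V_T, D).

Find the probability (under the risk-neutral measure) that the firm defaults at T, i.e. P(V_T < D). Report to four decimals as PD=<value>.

d₁ = [ln(V₀/D) + (r + σ²/2)T] / (σ√T)
   = [ln(95.8838/72.7781) + (0.0279 + 0.5·0.1137²)·2.8554] / (0.1137·√2.8554)
   = [0.275722 + 0.098123] / 0.192129 = 1.945795
d₂ = d₁ − σ√T = 1.945795 − 0.192129 = 1.753665
risk-neutral PD = N(−d₂) = N(-1.753665) = 0.039744

PD=0.0397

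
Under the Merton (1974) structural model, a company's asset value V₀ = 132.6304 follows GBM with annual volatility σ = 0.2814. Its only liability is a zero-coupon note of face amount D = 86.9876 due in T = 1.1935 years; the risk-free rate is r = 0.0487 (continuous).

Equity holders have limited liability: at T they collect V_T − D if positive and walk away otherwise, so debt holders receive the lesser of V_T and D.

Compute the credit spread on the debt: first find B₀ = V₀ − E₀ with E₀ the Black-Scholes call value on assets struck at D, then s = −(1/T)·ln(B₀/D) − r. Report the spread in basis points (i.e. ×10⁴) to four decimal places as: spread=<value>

d₁ = [ln(V₀/D) + (r + σ²/2)T] / (σ√T)
   = [ln(132.6304/86.9876) + (0.0487 + 0.5·0.2814²)·1.1935] / (0.2814·√1.1935)
   = [0.421801 + 0.105378] / 0.307422 = 1.714835
d₂ = d₁ − σ√T = 1.714835 − 0.307422 = 1.407413
N(d₁) = 0.956812,  N(d₂) = 0.920347,  e^(−rT) = 0.943533
E₀ = V₀·N(d₁) − D·e^(−rT)·N(d₂)
   = 132.6304·0.956812 − 86.9876·0.943533·0.920347 = 51.364218
B₀ = V₀ − E₀ = 132.6304 − 51.364218 = 81.266182
spread = −(1/T)·ln(B₀/D) − r = −(1/1.1935)·ln(81.266182/86.9876) − 0.0487 = 0.00830513
in basis points: 0.00830513 × 10⁴ = 83.0513 bp

spread=83.0513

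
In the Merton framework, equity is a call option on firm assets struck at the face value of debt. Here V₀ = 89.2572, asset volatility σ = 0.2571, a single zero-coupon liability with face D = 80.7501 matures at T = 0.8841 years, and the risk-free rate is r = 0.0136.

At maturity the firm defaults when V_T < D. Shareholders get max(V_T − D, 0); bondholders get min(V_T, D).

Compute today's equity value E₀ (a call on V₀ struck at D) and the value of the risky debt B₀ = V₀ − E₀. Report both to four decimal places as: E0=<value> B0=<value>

E0=13.7226 B0=75.5346

d₁ = [ln(V₀/D) + (r + σ²/2)T] / (σ√T)
   = [ln(89.2572/80.7501) + (0.0136 + 0.5·0.2571²)·0.8841] / (0.2571·√0.8841)
   = [0.100163 + 0.041243] / 0.241742 = 0.584946
d₂ = d₁ − σ√T = 0.584946 − 0.241742 = 0.343204
N(d₁) = 0.720708,  N(d₂) = 0.634278,  e^(−rT) = 0.988048
E₀ = V₀·N(d₁) − D·e^(−rT)·N(d₂)
   = 89.2572·0.720708 − 80.7501·0.988048·0.634278 = 13.722561
B₀ = V₀ − E₀ = 89.2572 − 13.722561 = 75.534639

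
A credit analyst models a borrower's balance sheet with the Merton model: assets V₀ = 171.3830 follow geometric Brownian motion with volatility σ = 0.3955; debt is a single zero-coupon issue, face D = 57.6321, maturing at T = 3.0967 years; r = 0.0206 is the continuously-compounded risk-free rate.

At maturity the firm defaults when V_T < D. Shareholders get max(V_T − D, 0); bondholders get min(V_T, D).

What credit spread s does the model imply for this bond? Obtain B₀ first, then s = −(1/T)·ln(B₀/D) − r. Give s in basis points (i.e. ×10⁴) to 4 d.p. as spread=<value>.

d₁ = [ln(V₀/D) + (r + σ²/2)T] / (σ√T)
   = [ln(171.3830/57.6321) + (0.0206 + 0.5·0.3955²)·3.0967] / (0.3955·√3.0967)
   = [1.089821 + 0.305985] / 0.695979 = 2.005530
d₂ = d₁ − σ√T = 2.005530 − 0.695979 = 1.309551
N(d₁) = 0.977547,  N(d₂) = 0.904826,  e^(−rT) = 0.938200
E₀ = V₀·N(d₁) − D·e^(−rT)·N(d₂)
   = 171.3830·0.977547 − 57.6321·0.938200·0.904826 = 118.610552
B₀ = V₀ − E₀ = 171.3830 − 118.610552 = 52.772448
spread = −(1/T)·ln(B₀/D) − r = −(1/3.0967)·ln(52.772448/57.6321) − 0.0206 = 0.00784656
in basis points: 0.00784656 × 10⁴ = 78.4656 bp

spread=78.4656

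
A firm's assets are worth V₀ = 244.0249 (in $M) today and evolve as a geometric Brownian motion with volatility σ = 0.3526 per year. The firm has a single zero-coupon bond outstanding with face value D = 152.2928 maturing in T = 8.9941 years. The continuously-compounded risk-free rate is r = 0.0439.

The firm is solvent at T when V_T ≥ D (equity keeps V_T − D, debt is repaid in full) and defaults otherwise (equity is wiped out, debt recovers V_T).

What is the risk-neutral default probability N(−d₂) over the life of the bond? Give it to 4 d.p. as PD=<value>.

PD=0.3857

d₁ = [ln(V₀/D) + (r + σ²/2)T] / (σ√T)
   = [ln(244.0249/152.2928) + (0.0439 + 0.5·0.3526²)·8.9941] / (0.3526·√8.9941)
   = [0.471465 + 0.953945] / 1.057453 = 1.347965
d₂ = d₁ − σ√T = 1.347965 − 1.057453 = 0.290512
risk-neutral PD = N(−d₂) = N(-0.290512) = 0.385712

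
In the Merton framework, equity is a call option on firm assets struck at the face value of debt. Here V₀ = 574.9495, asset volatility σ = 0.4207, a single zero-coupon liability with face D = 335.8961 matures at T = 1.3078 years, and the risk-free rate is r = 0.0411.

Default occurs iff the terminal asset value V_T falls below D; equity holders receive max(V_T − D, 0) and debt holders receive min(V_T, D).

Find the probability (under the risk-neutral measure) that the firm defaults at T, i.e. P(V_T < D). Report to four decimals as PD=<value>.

d₁ = [ln(V₀/D) + (r + σ²/2)T] / (σ√T)
   = [ln(574.9495/335.8961) + (0.0411 + 0.5·0.4207²)·1.3078] / (0.4207·√1.3078)
   = [0.537480 + 0.169483] / 0.481109 = 1.469447
d₂ = d₁ − σ√T = 1.469447 − 0.481109 = 0.988338
risk-neutral PD = N(−d₂) = N(-0.988338) = 0.161493

PD=0.1615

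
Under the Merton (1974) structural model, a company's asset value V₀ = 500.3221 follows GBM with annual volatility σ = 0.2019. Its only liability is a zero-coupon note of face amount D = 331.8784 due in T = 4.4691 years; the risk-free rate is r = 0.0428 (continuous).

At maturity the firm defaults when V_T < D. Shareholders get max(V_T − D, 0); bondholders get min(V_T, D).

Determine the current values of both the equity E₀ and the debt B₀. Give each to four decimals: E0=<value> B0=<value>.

E0=231.8028 B0=268.5193

d₁ = [ln(V₀/D) + (r + σ²/2)T] / (σ√T)
   = [ln(500.3221/331.8784) + (0.0428 + 0.5·0.2019²)·4.4691] / (0.2019·√4.4691)
   = [0.410483 + 0.282366] / 0.426822 = 1.623276
d₂ = d₁ − σ√T = 1.623276 − 0.426822 = 1.196455
N(d₁) = 0.947735,  N(d₂) = 0.884240,  e^(−rT) = 0.825903
E₀ = V₀·N(d₁) − D·e^(−rT)·N(d₂)
   = 500.3221·0.947735 − 331.8784·0.825903·0.884240 = 231.802824
B₀ = V₀ − E₀ = 500.3221 − 231.802824 = 268.519276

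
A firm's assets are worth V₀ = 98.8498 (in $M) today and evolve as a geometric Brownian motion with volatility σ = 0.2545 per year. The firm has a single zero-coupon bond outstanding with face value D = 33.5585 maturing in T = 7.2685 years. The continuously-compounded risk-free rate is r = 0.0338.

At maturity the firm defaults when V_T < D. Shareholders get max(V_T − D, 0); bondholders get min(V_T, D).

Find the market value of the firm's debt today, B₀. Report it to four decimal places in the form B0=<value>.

d₁ = [ln(V₀/D) + (r + σ²/2)T] / (σ√T)
   = [ln(98.8498/33.5585) + (0.0338 + 0.5·0.2545²)·7.2685] / (0.2545·√7.2685)
   = [1.080311 + 0.481067] / 0.686136 = 2.275610
d₂ = d₁ − σ√T = 2.275610 − 0.686136 = 1.589474
N(d₁) = 0.988565,  N(d₂) = 0.944023,  e^(−rT) = 0.782176
E₀ = V₀·N(d₁) − D·e^(−rT)·N(d₂)
   = 98.8498·0.988565 − 33.5585·0.782176·0.944023 = 72.940139
B₀ = V₀ − E₀ = 98.8498 − 72.940139 = 25.909661

B0=25.9097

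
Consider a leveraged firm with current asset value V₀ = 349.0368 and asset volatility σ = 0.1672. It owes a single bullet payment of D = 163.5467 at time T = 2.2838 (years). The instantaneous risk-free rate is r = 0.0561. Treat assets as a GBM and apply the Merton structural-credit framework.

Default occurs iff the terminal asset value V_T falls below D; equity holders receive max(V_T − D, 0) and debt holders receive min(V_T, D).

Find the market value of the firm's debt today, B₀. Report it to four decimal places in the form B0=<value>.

d₁ = [ln(V₀/D) + (r + σ²/2)T] / (σ√T)
   = [ln(349.0368/163.5467) + (0.0561 + 0.5·0.1672²)·2.2838] / (0.1672·√2.2838)
   = [0.758079 + 0.160044] / 0.252677 = 3.633586
d₂ = d₁ − σ√T = 3.633586 − 0.252677 = 3.380909
N(d₁) = 0.999860,  N(d₂) = 0.999639,  e^(−rT) = 0.879747
E₀ = V₀·N(d₁) − D·e^(−rT)·N(d₂)
   = 349.0368·0.999860 − 163.5467·0.879747·0.999639 = 205.160314
B₀ = V₀ − E₀ = 349.0368 − 205.160314 = 143.876486

B0=143.8765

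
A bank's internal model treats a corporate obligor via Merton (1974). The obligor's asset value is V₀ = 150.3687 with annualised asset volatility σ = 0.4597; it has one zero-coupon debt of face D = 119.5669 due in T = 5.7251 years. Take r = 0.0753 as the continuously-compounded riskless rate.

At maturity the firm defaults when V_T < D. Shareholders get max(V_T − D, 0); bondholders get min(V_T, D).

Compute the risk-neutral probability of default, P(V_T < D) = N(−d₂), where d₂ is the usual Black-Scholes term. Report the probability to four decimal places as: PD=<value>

PD=0.4799

d₁ = [ln(V₀/D) + (r + σ²/2)T] / (σ√T)
   = [ln(150.3687/119.5669) + (0.0753 + 0.5·0.4597²)·5.7251] / (0.4597·√5.7251)
   = [0.229214 + 1.036026] / 1.099933 = 1.150289
d₂ = d₁ − σ√T = 1.150289 − 1.099933 = 0.050356
risk-neutral PD = N(−d₂) = N(-0.050356) = 0.479919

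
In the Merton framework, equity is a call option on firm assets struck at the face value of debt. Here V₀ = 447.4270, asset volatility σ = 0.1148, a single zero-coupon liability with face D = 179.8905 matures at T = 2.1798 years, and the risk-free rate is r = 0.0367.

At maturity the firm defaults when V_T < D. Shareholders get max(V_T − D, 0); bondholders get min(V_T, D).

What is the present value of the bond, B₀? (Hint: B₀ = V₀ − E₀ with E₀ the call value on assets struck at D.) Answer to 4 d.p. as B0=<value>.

d₁ = [ln(V₀/D) + (r + σ²/2)T] / (σ√T)
   = [ln(447.4270/179.8905) + (0.0367 + 0.5·0.1148²)·2.1798] / (0.1148·√2.1798)
   = [0.911165 + 0.094362] / 0.169492 = 5.932582
d₂ = d₁ − σ√T = 5.932582 − 0.169492 = 5.763090
N(d₁) = 1.000000,  N(d₂) = 1.000000,  e^(−rT) = 0.923118
E₀ = V₀·N(d₁) − D·e^(−rT)·N(d₂)
   = 447.4270·1.000000 − 179.8905·0.923118·1.000000 = 281.366916
B₀ = V₀ − E₀ = 447.4270 − 281.366916 = 166.060084

B0=166.0601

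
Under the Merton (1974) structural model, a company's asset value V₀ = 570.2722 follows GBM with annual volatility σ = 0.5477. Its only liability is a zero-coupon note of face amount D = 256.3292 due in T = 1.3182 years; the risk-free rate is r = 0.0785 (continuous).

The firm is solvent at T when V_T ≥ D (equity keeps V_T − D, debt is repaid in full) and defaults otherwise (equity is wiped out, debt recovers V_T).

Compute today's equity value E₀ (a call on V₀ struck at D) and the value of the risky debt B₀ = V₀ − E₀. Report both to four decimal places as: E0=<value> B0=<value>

E0=346.5998 B0=223.6724

d₁ = [ln(V₀/D) + (r + σ²/2)T] / (σ√T)
   = [ln(570.2722/256.3292) + (0.0785 + 0.5·0.5477²)·1.3182] / (0.5477·√1.3182)
   = [0.799651 + 0.301192] / 0.628830 = 1.750621
d₂ = d₁ − σ√T = 1.750621 − 0.628830 = 1.121791
N(d₁) = 0.959994,  N(d₂) = 0.869024,  e^(−rT) = 0.901695
E₀ = V₀·N(d₁) − D·e^(−rT)·N(d₂)
   = 570.2722·0.959994 − 256.3292·0.901695·0.869024 = 346.599818
B₀ = V₀ − E₀ = 570.2722 − 346.599818 = 223.672382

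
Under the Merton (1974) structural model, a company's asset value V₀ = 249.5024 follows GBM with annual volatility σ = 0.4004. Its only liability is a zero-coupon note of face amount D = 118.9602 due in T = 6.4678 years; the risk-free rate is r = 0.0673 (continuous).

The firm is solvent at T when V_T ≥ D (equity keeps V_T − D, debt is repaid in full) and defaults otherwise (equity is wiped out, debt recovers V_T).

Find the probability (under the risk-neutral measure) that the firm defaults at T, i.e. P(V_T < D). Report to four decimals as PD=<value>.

d₁ = [ln(V₀/D) + (r + σ²/2)T] / (σ√T)
   = [ln(249.5024/118.9602) + (0.0673 + 0.5·0.4004²)·6.4678] / (0.4004·√6.4678)
   = [0.740680 + 0.953742] / 1.018292 = 1.663984
d₂ = d₁ − σ√T = 1.663984 − 1.018292 = 0.645692
risk-neutral PD = N(−d₂) = N(-0.645692) = 0.259239

PD=0.2592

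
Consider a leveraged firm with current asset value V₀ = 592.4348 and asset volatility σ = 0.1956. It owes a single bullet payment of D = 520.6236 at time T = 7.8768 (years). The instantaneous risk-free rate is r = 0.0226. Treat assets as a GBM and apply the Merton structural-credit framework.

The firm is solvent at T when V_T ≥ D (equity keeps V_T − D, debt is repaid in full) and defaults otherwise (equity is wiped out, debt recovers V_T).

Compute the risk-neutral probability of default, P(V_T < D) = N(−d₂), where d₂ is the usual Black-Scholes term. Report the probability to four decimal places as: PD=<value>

PD=0.3878

d₁ = [ln(V₀/D) + (r + σ²/2)T] / (σ√T)
   = [ln(592.4348/520.6236) + (0.0226 + 0.5·0.1956²)·7.8768] / (0.1956·√7.8768)
   = [0.129214 + 0.328696] / 0.548964 = 0.834135
d₂ = d₁ − σ√T = 0.834135 − 0.548964 = 0.285171
risk-neutral PD = N(−d₂) = N(-0.285171) = 0.387757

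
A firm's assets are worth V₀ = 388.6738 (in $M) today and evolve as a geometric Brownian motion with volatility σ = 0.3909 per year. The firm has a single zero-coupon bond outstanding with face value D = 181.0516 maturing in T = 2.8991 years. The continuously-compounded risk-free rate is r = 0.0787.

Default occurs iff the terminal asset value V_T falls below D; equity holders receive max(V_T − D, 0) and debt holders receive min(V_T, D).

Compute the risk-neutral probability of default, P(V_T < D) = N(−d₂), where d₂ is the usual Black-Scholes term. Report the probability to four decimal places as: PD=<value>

PD=0.1235

d₁ = [ln(V₀/D) + (r + σ²/2)T] / (σ√T)
   = [ln(388.6738/181.0516) + (0.0787 + 0.5·0.3909²)·2.8991] / (0.3909·√2.8991)
   = [0.763958 + 0.449654] / 0.665575 = 1.823404
d₂ = d₁ − σ√T = 1.823404 − 0.665575 = 1.157829
risk-neutral PD = N(−d₂) = N(-1.157829) = 0.123467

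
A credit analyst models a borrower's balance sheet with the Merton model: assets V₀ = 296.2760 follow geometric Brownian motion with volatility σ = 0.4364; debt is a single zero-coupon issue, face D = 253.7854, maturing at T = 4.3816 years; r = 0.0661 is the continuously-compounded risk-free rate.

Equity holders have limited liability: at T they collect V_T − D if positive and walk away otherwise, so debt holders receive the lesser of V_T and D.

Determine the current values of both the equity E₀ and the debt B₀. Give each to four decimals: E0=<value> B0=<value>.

d₁ = [ln(V₀/D) + (r + σ²/2)T] / (σ√T)
   = [ln(296.2760/253.7854) + (0.0661 + 0.5·0.4364²)·4.3816] / (0.4364·√4.3816)
   = [0.154802 + 0.706851] / 0.913484 = 0.943260
d₂ = d₁ − σ√T = 0.943260 − 0.913484 = 0.029775
N(d₁) = 0.827226,  N(d₂) = 0.511877,  e^(−rT) = 0.748545
E₀ = V₀·N(d₁) − D·e^(−rT)·N(d₂)
   = 296.2760·0.827226 − 253.7854·0.748545·0.511877 = 147.846031
B₀ = V₀ − E₀ = 296.2760 − 147.846031 = 148.429969

E0=147.8460 B0=148.4300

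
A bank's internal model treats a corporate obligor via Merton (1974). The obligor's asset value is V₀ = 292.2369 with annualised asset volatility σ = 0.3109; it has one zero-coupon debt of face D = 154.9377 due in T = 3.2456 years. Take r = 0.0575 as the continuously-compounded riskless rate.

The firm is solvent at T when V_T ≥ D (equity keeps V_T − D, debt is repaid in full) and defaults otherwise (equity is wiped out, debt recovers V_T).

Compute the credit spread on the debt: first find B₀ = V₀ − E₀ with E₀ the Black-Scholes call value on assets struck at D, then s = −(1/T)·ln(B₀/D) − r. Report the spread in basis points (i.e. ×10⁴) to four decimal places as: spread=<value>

spread=81.1181

d₁ = [ln(V₀/D) + (r + σ²/2)T] / (σ√T)
   = [ln(292.2369/154.9377) + (0.0575 + 0.5·0.3109²)·3.2456] / (0.3109·√3.2456)
   = [0.634542 + 0.343480] / 0.560103 = 1.746145
d₂ = d₁ − σ√T = 1.746145 − 0.560103 = 1.186041
N(d₁) = 0.959607,  N(d₂) = 0.882197,  e^(−rT) = 0.829757
E₀ = V₀·N(d₁) − D·e^(−rT)·N(d₂)
   = 292.2369·0.959607 − 154.9377·0.829757·0.882197 = 167.016746
B₀ = V₀ − E₀ = 292.2369 − 167.016746 = 125.220154
spread = −(1/T)·ln(B₀/D) − r = −(1/3.2456)·ln(125.220154/154.9377) − 0.0575 = 0.00811181
in basis points: 0.00811181 × 10⁴ = 81.1181 bp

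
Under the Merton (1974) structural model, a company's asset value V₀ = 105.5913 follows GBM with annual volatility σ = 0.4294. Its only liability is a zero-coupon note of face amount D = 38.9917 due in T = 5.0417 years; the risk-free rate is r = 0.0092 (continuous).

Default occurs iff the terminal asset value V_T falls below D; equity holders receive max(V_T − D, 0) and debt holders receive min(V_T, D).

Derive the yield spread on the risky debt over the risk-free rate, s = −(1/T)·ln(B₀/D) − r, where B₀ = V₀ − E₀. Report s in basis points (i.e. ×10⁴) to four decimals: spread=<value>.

spread=224.9232

d₁ = [ln(V₀/D) + (r + σ²/2)T] / (σ√T)
   = [ln(105.5913/38.9917) + (0.0092 + 0.5·0.4294²)·5.0417] / (0.4294·√5.0417)
   = [0.996227 + 0.511189] / 0.964163 = 1.563445
d₂ = d₁ − σ√T = 1.563445 − 0.964163 = 0.599282
N(d₁) = 0.941026,  N(d₂) = 0.725508,  e^(−rT) = 0.954676
E₀ = V₀·N(d₁) − D·e^(−rT)·N(d₂)
   = 105.5913·0.941026 − 38.9917·0.954676·0.725508 = 72.357560
B₀ = V₀ − E₀ = 105.5913 − 72.357560 = 33.233740
spread = −(1/T)·ln(B₀/D) − r = −(1/5.0417)·ln(33.233740/38.9917) − 0.0092 = 0.02249232
in basis points: 0.02249232 × 10⁴ = 224.9232 bp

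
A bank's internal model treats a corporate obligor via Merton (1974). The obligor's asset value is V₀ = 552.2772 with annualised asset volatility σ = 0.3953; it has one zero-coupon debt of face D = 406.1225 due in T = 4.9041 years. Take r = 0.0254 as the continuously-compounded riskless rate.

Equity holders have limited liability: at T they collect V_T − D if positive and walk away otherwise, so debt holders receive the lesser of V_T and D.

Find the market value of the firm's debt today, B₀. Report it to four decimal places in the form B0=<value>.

d₁ = [ln(V₀/D) + (r + σ²/2)T] / (σ√T)
   = [ln(552.2772/406.1225) + (0.0254 + 0.5·0.3953²)·4.9041] / (0.3953·√4.9041)
   = [0.307395 + 0.507727] / 0.875400 = 0.931142
d₂ = d₁ − σ√T = 0.931142 − 0.875400 = 0.055742
N(d₁) = 0.824110,  N(d₂) = 0.522227,  e^(−rT) = 0.882882
E₀ = V₀·N(d₁) − D·e^(−rT)·N(d₂)
   = 552.2772·0.824110 − 406.1225·0.882882·0.522227 = 267.888633
B₀ = V₀ − E₀ = 552.2772 − 267.888633 = 284.388567

B0=284.3886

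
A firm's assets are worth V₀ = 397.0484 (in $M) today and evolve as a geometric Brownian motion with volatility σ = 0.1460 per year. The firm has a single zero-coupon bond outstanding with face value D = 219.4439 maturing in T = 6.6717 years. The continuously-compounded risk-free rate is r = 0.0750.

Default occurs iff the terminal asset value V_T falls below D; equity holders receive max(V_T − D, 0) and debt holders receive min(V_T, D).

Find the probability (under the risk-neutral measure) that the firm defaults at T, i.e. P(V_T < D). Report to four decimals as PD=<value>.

d₁ = [ln(V₀/D) + (r + σ²/2)T] / (σ√T)
   = [ln(397.0484/219.4439) + (0.0750 + 0.5·0.1460²)·6.6717] / (0.1460·√6.6717)
   = [0.592962 + 0.571484] / 0.377113 = 3.087794
d₂ = d₁ − σ√T = 3.087794 − 0.377113 = 2.710681
risk-neutral PD = N(−d₂) = N(-2.710681) = 0.003357

PD=0.0034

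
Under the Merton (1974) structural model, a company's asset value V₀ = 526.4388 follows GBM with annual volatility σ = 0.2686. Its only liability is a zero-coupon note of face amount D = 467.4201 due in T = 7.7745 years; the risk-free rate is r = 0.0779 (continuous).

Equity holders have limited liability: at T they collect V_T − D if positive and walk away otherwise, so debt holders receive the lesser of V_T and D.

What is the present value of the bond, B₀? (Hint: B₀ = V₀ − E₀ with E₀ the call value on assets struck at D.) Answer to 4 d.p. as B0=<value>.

d₁ = [ln(V₀/D) + (r + σ²/2)T] / (σ√T)
   = [ln(526.4388/467.4201) + (0.0779 + 0.5·0.2686²)·7.7745] / (0.2686·√7.7745)
   = [0.118907 + 0.886083] / 0.748932 = 1.341897
d₂ = d₁ − σ√T = 1.341897 − 0.748932 = 0.592966
N(d₁) = 0.910185,  N(d₂) = 0.723398,  e^(−rT) = 0.545729
E₀ = V₀·N(d₁) − D·e^(−rT)·N(d₂)
   = 526.4388·0.910185 − 467.4201·0.545729·0.723398 = 294.629291
B₀ = V₀ − E₀ = 526.4388 − 294.629291 = 231.809509

B0=231.8095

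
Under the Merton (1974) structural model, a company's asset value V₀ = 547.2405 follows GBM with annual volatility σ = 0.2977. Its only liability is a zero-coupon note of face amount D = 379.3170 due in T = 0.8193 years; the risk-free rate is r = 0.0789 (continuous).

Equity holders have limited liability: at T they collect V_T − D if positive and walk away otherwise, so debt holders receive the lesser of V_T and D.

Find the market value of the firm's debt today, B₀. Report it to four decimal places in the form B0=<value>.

d₁ = [ln(V₀/D) + (r + σ²/2)T] / (σ√T)
   = [ln(547.2405/379.3170) + (0.0789 + 0.5·0.2977²)·0.8193] / (0.2977·√0.8193)
   = [0.366516 + 0.100948] / 0.269464 = 1.734795
d₂ = d₁ − σ√T = 1.734795 − 0.269464 = 1.465331
N(d₁) = 0.958611,  N(d₂) = 0.928585,  e^(−rT) = 0.937402
E₀ = V₀·N(d₁) − D·e^(−rT)·N(d₂)
   = 547.2405·0.958611 − 379.3170·0.937402·0.928585 = 194.411703
B₀ = V₀ − E₀ = 547.2405 − 194.411703 = 352.828797

B0=352.8288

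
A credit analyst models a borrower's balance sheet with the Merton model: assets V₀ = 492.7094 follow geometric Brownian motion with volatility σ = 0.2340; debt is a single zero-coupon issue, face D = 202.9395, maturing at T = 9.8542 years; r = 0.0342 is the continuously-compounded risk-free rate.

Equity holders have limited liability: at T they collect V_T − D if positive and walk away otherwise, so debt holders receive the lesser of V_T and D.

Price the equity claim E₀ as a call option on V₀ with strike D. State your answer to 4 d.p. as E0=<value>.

E0=351.5343

d₁ = [ln(V₀/D) + (r + σ²/2)T] / (σ√T)
   = [ln(492.7094/202.9395) + (0.0342 + 0.5·0.2340²)·9.8542] / (0.2340·√9.8542)
   = [0.887012 + 0.606802] / 0.734559 = 2.033620
d₂ = d₁ − σ√T = 2.033620 − 0.734559 = 1.299061
N(d₁) = 0.979005,  N(d₂) = 0.903039,  e^(−rT) = 0.713899
E₀ = V₀·N(d₁) − D·e^(−rT)·N(d₂)
   = 492.7094·0.979005 − 202.9395·0.713899·0.903039 = 351.534272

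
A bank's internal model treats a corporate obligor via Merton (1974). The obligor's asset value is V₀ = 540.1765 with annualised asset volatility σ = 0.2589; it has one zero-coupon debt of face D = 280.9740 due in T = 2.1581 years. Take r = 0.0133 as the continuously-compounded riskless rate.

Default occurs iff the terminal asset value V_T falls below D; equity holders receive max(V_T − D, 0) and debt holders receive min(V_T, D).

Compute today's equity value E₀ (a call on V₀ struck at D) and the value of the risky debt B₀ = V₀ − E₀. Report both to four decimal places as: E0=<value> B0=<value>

E0=269.2402 B0=270.9363

d₁ = [ln(V₀/D) + (r + σ²/2)T] / (σ√T)
   = [ln(540.1765/280.9740) + (0.0133 + 0.5·0.2589²)·2.1581] / (0.2589·√2.1581)
   = [0.653634 + 0.101031] / 0.380336 = 1.984203
d₂ = d₁ − σ√T = 1.984203 − 0.380336 = 1.603866
N(d₁) = 0.976383,  N(d₂) = 0.945628,  e^(−rT) = 0.971705
E₀ = V₀·N(d₁) − D·e^(−rT)·N(d₂)
   = 540.1765·0.976383 − 280.9740·0.971705·0.945628 = 269.240226
B₀ = V₀ − E₀ = 540.1765 − 269.240226 = 270.936274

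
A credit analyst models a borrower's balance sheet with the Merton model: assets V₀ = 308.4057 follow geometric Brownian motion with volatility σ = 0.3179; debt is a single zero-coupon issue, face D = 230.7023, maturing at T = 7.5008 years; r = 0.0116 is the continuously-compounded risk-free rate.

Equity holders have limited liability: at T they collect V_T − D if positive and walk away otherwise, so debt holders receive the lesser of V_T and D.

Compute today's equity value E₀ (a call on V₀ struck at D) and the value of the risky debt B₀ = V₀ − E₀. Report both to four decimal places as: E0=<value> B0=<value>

d₁ = [ln(V₀/D) + (r + σ²/2)T] / (σ√T)
   = [ln(308.4057/230.7023) + (0.0116 + 0.5·0.3179²)·7.5008] / (0.3179·√7.5008)
   = [0.290288 + 0.466026] / 0.870651 = 0.868676
d₂ = d₁ − σ√T = 0.868676 − 0.870651 = -0.001975
N(d₁) = 0.807488,  N(d₂) = 0.499212,  e^(−rT) = 0.916669
E₀ = V₀·N(d₁) − D·e^(−rT)·N(d₂)
   = 308.4057·0.807488 − 230.7023·0.916669·0.499212 = 143.461731
B₀ = V₀ − E₀ = 308.4057 − 143.461731 = 164.943969

E0=143.4617 B0=164.9440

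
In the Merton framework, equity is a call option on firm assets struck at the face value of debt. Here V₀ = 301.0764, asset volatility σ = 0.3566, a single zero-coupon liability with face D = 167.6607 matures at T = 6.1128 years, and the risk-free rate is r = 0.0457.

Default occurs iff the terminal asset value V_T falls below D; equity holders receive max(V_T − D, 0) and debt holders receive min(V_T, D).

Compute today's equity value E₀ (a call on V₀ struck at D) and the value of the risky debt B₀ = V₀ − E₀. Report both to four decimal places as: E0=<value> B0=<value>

d₁ = [ln(V₀/D) + (r + σ²/2)T] / (σ√T)
   = [ln(301.0764/167.6607) + (0.0457 + 0.5·0.3566²)·6.1128] / (0.3566·√6.1128)
   = [0.585422 + 0.668018] / 0.881661 = 1.421680
d₂ = d₁ − σ√T = 1.421680 − 0.881661 = 0.540020
N(d₁) = 0.922440,  N(d₂) = 0.705408,  e^(−rT) = 0.756271
E₀ = V₀·N(d₁) − D·e^(−rT)·N(d₂)
   = 301.0764·0.922440 − 167.6607·0.756271·0.705408 = 188.281404
B₀ = V₀ − E₀ = 301.0764 − 188.281404 = 112.794996

E0=188.2814 B0=112.7950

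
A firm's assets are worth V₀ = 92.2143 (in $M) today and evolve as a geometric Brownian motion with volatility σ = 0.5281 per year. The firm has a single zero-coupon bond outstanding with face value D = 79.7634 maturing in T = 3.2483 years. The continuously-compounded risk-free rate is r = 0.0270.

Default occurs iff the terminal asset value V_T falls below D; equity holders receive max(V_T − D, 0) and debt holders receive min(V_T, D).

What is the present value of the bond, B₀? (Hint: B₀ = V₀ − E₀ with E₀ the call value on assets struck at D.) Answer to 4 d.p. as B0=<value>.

d₁ = [ln(V₀/D) + (r + σ²/2)T] / (σ√T)
   = [ln(92.2143/79.7634) + (0.0270 + 0.5·0.5281²)·3.2483] / (0.5281·√3.2483)
   = [0.145050 + 0.540663] / 0.951797 = 0.720441
d₂ = d₁ − σ√T = 0.720441 − 0.951797 = -0.231356
N(d₁) = 0.764373,  N(d₂) = 0.408519,  e^(−rT) = 0.916032
E₀ = V₀·N(d₁) − D·e^(−rT)·N(d₂)
   = 92.2143·0.764373 − 79.7634·0.916032·0.408519 = 40.637354
B₀ = V₀ − E₀ = 92.2143 − 40.637354 = 51.576946

B0=51.5769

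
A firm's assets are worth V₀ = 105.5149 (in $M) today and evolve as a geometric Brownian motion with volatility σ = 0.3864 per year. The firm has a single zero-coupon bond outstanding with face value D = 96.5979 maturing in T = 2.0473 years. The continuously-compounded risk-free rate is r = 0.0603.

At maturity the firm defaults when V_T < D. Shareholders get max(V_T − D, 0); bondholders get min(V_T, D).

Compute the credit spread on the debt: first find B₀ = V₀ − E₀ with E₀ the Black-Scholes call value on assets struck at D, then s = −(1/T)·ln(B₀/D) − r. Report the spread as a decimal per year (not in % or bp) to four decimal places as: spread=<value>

d₁ = [ln(V₀/D) + (r + σ²/2)T] / (σ√T)
   = [ln(105.5149/96.5979) + (0.0603 + 0.5·0.3864²)·2.0473] / (0.3864·√2.0473)
   = [0.088295 + 0.276288] / 0.552876 = 0.659430
d₂ = d₁ − σ√T = 0.659430 − 0.552876 = 0.106554
N(d₁) = 0.745190,  N(d₂) = 0.542429,  e^(−rT) = 0.883864
E₀ = V₀·N(d₁) − D·e^(−rT)·N(d₂)
   = 105.5149·0.745190 − 96.5979·0.883864·0.542429 = 32.316444
B₀ = V₀ − E₀ = 105.5149 − 32.316444 = 73.198456
spread = −(1/T)·ln(B₀/D) − r = −(1/2.0473)·ln(73.198456/96.5979) − 0.0603 = 0.07518707

spread=0.0752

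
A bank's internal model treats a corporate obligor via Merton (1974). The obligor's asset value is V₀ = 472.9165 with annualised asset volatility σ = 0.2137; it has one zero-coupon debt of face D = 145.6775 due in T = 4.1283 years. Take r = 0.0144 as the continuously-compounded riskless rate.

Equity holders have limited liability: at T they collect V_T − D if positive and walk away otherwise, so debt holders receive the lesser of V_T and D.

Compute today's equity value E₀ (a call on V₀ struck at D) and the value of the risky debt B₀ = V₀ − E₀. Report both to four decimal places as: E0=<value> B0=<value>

E0=335.7167 B0=137.1998

d₁ = [ln(V₀/D) + (r + σ²/2)T] / (σ√T)
   = [ln(472.9165/145.6775) + (0.0144 + 0.5·0.2137²)·4.1283] / (0.2137·√4.1283)
   = [1.177524 + 0.153712] / 0.434200 = 3.065949
d₂ = d₁ − σ√T = 3.065949 − 0.434200 = 2.631749
N(d₁) = 0.998915,  N(d₂) = 0.995753,  e^(−rT) = 0.942285
E₀ = V₀·N(d₁) − D·e^(−rT)·N(d₂)
   = 472.9165·0.998915 − 145.6775·0.942285·0.995753 = 335.716742
B₀ = V₀ − E₀ = 472.9165 − 335.716742 = 137.199758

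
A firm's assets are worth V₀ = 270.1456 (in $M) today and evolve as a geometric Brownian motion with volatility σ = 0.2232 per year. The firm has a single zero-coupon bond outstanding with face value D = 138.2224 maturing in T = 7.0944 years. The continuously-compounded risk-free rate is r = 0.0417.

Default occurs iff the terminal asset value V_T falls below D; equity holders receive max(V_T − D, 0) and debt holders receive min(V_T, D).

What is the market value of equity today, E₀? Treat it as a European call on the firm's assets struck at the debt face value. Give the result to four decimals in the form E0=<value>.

d₁ = [ln(V₀/D) + (r + σ²/2)T] / (σ√T)
   = [ln(270.1456/138.2224) + (0.0417 + 0.5·0.2232²)·7.0944] / (0.2232·√7.0944)
   = [0.670097 + 0.472552] / 0.594500 = 1.922033
d₂ = d₁ − σ√T = 1.922033 − 0.594500 = 1.327532
N(d₁) = 0.972699,  N(d₂) = 0.907834,  e^(−rT) = 0.743909
E₀ = V₀·N(d₁) − D·e^(−rT)·N(d₂)
   = 270.1456·0.972699 − 138.2224·0.743909·0.907834 = 169.422498

E0=169.4225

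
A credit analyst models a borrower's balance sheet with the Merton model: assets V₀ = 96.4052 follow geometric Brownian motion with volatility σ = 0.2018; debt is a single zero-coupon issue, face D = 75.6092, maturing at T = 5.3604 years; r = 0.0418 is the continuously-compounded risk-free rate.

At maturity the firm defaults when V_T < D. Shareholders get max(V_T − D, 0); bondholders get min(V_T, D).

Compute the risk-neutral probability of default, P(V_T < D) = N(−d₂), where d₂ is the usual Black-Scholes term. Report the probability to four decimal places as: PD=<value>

PD=0.2218

d₁ = [ln(V₀/D) + (r + σ²/2)T] / (σ√T)
   = [ln(96.4052/75.6092) + (0.0418 + 0.5·0.2018²)·5.3604] / (0.2018·√5.3604)
   = [0.242982 + 0.333211] / 0.467218 = 1.233242
d₂ = d₁ − σ√T = 1.233242 − 0.467218 = 0.766024
risk-neutral PD = N(−d₂) = N(-0.766024) = 0.221831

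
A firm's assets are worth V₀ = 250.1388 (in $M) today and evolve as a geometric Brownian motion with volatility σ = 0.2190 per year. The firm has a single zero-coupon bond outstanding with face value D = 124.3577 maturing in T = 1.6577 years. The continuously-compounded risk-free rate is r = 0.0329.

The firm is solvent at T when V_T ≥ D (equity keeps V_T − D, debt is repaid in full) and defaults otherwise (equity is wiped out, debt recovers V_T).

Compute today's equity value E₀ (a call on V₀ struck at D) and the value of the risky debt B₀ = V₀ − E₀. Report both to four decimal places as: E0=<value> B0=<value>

d₁ = [ln(V₀/D) + (r + σ²/2)T] / (σ√T)
   = [ln(250.1388/124.3577) + (0.0329 + 0.5·0.2190²)·1.6577] / (0.2190·√1.6577)
   = [0.698854 + 0.094291] / 0.281966 = 2.812907
d₂ = d₁ − σ√T = 2.812907 − 0.281966 = 2.530941
N(d₁) = 0.997545,  N(d₂) = 0.994312,  e^(−rT) = 0.946922
E₀ = V₀·N(d₁) − D·e^(−rT)·N(d₂)
   = 250.1388·0.997545 − 124.3577·0.946922·0.994312 = 132.437478
B₀ = V₀ − E₀ = 250.1388 − 132.437478 = 117.701322

E0=132.4375 B0=117.7013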